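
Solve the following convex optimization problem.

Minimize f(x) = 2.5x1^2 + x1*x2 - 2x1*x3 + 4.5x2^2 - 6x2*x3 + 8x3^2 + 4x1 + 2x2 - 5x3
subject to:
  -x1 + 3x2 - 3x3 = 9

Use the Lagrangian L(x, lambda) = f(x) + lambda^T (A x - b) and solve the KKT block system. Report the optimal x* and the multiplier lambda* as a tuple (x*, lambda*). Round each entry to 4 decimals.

Form the Lagrangian:
  L(x, lambda) = (1/2) x^T Q x + c^T x + lambda^T (A x - b)
Stationarity (grad_x L = 0): Q x + c + A^T lambda = 0.
Primal feasibility: A x = b.

This gives the KKT block system:
  [ Q   A^T ] [ x     ]   [-c ]
  [ A    0  ] [ lambda ] = [ b ]

Solving the linear system:
  x*      = (-2.5, 1.7051, -0.4615)
  lambda* = (-5.8718)
  f(x*)   = 24.2821

x* = (-2.5, 1.7051, -0.4615), lambda* = (-5.8718)


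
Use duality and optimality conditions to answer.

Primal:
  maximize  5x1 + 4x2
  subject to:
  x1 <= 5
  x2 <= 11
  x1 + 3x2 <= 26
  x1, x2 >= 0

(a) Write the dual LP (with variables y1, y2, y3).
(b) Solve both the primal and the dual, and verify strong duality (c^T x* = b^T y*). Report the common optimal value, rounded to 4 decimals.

The standard primal-dual pair for 'max c^T x s.t. A x <= b, x >= 0' is:
  Dual:  min b^T y  s.t.  A^T y >= c,  y >= 0.

So the dual LP is:
  minimize  5y1 + 11y2 + 26y3
  subject to:
    y1 + y3 >= 5
    y2 + 3y3 >= 4
    y1, y2, y3 >= 0

Solving the primal: x* = (5, 7).
  primal value c^T x* = 53.
Solving the dual: y* = (3.6667, 0, 1.3333).
  dual value b^T y* = 53.
Strong duality: c^T x* = b^T y*. Confirmed.

53


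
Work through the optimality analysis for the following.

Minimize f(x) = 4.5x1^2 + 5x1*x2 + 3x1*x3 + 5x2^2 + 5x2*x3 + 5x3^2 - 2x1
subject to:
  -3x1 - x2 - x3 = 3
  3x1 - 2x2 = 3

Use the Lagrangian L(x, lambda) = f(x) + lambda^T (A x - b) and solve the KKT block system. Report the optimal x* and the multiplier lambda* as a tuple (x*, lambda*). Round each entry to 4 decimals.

Form the Lagrangian:
  L(x, lambda) = (1/2) x^T Q x + c^T x + lambda^T (A x - b)
Stationarity (grad_x L = 0): Q x + c + A^T lambda = 0.
Primal feasibility: A x = b.

This gives the KKT block system:
  [ Q   A^T ] [ x     ]   [-c ]
  [ A    0  ] [ lambda ] = [ b ]

Solving the linear system:
  x*      = (-0.3463, -2.0194, 0.0583)
  lambda* = (-10.5534, -5.5405)
  f(x*)   = 24.4871

x* = (-0.3463, -2.0194, 0.0583), lambda* = (-10.5534, -5.5405)


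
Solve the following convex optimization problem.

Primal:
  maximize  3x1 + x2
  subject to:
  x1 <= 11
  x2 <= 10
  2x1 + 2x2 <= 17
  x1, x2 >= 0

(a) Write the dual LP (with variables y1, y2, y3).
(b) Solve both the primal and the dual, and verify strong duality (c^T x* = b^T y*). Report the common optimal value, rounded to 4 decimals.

The standard primal-dual pair for 'max c^T x s.t. A x <= b, x >= 0' is:
  Dual:  min b^T y  s.t.  A^T y >= c,  y >= 0.

So the dual LP is:
  minimize  11y1 + 10y2 + 17y3
  subject to:
    y1 + 2y3 >= 3
    y2 + 2y3 >= 1
    y1, y2, y3 >= 0

Solving the primal: x* = (8.5, 0).
  primal value c^T x* = 25.5.
Solving the dual: y* = (0, 0, 1.5).
  dual value b^T y* = 25.5.
Strong duality: c^T x* = b^T y*. Confirmed.

25.5


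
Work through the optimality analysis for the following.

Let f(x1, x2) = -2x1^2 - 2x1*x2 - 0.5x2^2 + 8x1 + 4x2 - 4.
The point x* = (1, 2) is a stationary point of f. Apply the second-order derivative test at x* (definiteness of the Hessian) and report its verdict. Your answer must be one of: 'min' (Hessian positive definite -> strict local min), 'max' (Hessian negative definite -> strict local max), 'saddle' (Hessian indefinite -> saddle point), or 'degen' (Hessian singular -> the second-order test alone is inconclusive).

Compute the Hessian H = grad^2 f:
  H = [[-4, -2], [-2, -1]]
Verify stationarity: grad f(x*) = H x* + g = (0, 0).
Eigenvalues of H: -5, 0.
H has a zero eigenvalue (singular; negative semidefinite but not definite), so H is neither positive definite, negative definite, nor indefinite. The second-order test alone is inconclusive -> degen.
(Indeed, f is constant along the null direction of H through x*, so x* is not a strict local extremum.)

degen


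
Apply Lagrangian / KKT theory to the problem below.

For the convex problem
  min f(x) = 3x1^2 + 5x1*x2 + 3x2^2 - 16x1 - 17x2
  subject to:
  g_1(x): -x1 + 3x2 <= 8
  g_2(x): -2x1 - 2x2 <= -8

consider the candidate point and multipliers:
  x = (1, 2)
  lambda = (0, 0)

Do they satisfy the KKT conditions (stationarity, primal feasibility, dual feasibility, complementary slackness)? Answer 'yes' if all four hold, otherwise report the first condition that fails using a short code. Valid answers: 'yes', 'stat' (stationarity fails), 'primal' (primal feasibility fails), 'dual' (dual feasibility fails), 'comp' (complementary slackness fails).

Gradient of f: grad f(x) = Q x + c = (0, 0)
Constraint values g_i(x) = a_i^T x - b_i:
  g_1((1, 2)) = -3
  g_2((1, 2)) = 2
Stationarity residual: grad f(x) + sum_i lambda_i a_i = (0, 0)
  -> stationarity OK
Primal feasibility (all g_i <= 0): FAILS
Dual feasibility (all lambda_i >= 0): OK
Complementary slackness (lambda_i * g_i(x) = 0 for all i): OK

Verdict: the first failing condition is primal_feasibility -> primal.

primal


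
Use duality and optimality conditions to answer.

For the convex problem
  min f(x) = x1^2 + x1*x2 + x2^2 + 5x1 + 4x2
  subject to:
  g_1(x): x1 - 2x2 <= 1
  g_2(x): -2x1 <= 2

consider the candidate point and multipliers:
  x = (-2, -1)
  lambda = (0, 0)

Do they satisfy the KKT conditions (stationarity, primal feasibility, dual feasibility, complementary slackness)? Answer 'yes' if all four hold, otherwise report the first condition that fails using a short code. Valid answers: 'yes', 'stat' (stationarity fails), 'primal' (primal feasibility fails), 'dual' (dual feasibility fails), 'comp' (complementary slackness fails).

Gradient of f: grad f(x) = Q x + c = (0, 0)
Constraint values g_i(x) = a_i^T x - b_i:
  g_1((-2, -1)) = -1
  g_2((-2, -1)) = 2
Stationarity residual: grad f(x) + sum_i lambda_i a_i = (0, 0)
  -> stationarity OK
Primal feasibility (all g_i <= 0): FAILS
Dual feasibility (all lambda_i >= 0): OK
Complementary slackness (lambda_i * g_i(x) = 0 for all i): OK

Verdict: the first failing condition is primal_feasibility -> primal.

primal


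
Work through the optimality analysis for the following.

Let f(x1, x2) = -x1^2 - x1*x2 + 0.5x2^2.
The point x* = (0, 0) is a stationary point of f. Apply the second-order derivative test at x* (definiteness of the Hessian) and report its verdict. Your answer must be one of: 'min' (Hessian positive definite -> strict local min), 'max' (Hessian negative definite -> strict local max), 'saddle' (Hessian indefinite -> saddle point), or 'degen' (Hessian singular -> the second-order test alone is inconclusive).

Compute the Hessian H = grad^2 f:
  H = [[-2, -1], [-1, 1]]
Verify stationarity: grad f(x*) = H x* + g = (0, 0).
Eigenvalues of H: -2.3028, 1.3028.
Eigenvalues have mixed signs, so H is indefinite -> x* is a saddle point.

saddle


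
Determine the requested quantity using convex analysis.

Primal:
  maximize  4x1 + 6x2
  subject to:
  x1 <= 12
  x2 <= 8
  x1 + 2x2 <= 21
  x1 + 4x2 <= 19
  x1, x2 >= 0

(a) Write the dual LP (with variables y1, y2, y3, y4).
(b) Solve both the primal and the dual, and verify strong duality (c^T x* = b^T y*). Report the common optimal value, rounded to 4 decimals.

The standard primal-dual pair for 'max c^T x s.t. A x <= b, x >= 0' is:
  Dual:  min b^T y  s.t.  A^T y >= c,  y >= 0.

So the dual LP is:
  minimize  12y1 + 8y2 + 21y3 + 19y4
  subject to:
    y1 + y3 + y4 >= 4
    y2 + 2y3 + 4y4 >= 6
    y1, y2, y3, y4 >= 0

Solving the primal: x* = (12, 1.75).
  primal value c^T x* = 58.5.
Solving the dual: y* = (2.5, 0, 0, 1.5).
  dual value b^T y* = 58.5.
Strong duality: c^T x* = b^T y*. Confirmed.

58.5


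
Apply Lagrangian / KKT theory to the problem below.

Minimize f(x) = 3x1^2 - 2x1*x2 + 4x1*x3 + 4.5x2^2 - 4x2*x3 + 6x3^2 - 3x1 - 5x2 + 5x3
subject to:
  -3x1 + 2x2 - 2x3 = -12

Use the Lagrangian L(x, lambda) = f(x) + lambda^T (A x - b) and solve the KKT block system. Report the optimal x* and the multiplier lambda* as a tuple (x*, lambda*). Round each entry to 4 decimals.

Form the Lagrangian:
  L(x, lambda) = (1/2) x^T Q x + c^T x + lambda^T (A x - b)
Stationarity (grad_x L = 0): Q x + c + A^T lambda = 0.
Primal feasibility: A x = b.

This gives the KKT block system:
  [ Q   A^T ] [ x     ]   [-c ]
  [ A    0  ] [ lambda ] = [ b ]

Solving the linear system:
  x*      = (4.3266, -0.3642, -0.854)
  lambda* = (6.7572)
  f(x*)   = 32.8288

x* = (4.3266, -0.3642, -0.854), lambda* = (6.7572)


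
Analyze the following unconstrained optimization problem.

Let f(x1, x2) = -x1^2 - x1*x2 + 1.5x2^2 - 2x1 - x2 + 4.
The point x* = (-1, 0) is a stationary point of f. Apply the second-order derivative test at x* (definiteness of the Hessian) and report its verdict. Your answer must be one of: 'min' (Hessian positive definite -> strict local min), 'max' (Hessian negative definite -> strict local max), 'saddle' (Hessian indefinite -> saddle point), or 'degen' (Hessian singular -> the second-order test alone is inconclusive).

Compute the Hessian H = grad^2 f:
  H = [[-2, -1], [-1, 3]]
Verify stationarity: grad f(x*) = H x* + g = (0, 0).
Eigenvalues of H: -2.1926, 3.1926.
Eigenvalues have mixed signs, so H is indefinite -> x* is a saddle point.

saddle


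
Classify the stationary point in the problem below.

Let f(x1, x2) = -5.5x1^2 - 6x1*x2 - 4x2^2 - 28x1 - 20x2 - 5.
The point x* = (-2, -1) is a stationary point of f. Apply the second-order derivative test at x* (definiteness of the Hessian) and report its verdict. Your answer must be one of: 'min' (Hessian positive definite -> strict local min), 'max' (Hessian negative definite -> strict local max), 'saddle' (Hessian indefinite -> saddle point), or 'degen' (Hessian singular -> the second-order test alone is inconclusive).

Compute the Hessian H = grad^2 f:
  H = [[-11, -6], [-6, -8]]
Verify stationarity: grad f(x*) = H x* + g = (0, 0).
Eigenvalues of H: -15.6847, -3.3153.
Both eigenvalues < 0, so H is negative definite -> x* is a strict local max.

max


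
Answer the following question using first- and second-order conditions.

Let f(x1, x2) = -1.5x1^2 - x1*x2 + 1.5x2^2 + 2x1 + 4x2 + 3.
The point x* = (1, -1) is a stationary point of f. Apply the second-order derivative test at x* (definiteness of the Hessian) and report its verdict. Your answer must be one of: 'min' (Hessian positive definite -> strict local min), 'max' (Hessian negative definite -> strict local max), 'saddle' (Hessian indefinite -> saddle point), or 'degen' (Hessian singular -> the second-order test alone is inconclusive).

Compute the Hessian H = grad^2 f:
  H = [[-3, -1], [-1, 3]]
Verify stationarity: grad f(x*) = H x* + g = (0, 0).
Eigenvalues of H: -3.1623, 3.1623.
Eigenvalues have mixed signs, so H is indefinite -> x* is a saddle point.

saddle


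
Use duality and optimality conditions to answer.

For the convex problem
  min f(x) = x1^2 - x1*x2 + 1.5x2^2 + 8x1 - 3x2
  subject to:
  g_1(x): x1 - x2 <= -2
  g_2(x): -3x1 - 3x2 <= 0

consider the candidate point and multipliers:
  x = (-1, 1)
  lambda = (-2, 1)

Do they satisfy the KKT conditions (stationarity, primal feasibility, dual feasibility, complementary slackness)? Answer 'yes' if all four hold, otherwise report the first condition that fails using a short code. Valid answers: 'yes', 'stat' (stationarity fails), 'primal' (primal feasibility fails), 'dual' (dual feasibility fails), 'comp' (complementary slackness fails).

Gradient of f: grad f(x) = Q x + c = (5, 1)
Constraint values g_i(x) = a_i^T x - b_i:
  g_1((-1, 1)) = 0
  g_2((-1, 1)) = 0
Stationarity residual: grad f(x) + sum_i lambda_i a_i = (0, 0)
  -> stationarity OK
Primal feasibility (all g_i <= 0): OK
Dual feasibility (all lambda_i >= 0): FAILS
Complementary slackness (lambda_i * g_i(x) = 0 for all i): OK

Verdict: the first failing condition is dual_feasibility -> dual.

dual


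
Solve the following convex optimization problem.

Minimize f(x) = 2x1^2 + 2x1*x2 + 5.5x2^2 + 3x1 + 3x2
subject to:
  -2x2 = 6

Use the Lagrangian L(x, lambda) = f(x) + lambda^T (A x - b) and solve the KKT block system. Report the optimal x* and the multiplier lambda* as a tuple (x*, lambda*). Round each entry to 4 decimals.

Form the Lagrangian:
  L(x, lambda) = (1/2) x^T Q x + c^T x + lambda^T (A x - b)
Stationarity (grad_x L = 0): Q x + c + A^T lambda = 0.
Primal feasibility: A x = b.

This gives the KKT block system:
  [ Q   A^T ] [ x     ]   [-c ]
  [ A    0  ] [ lambda ] = [ b ]

Solving the linear system:
  x*      = (0.75, -3)
  lambda* = (-14.25)
  f(x*)   = 39.375

x* = (0.75, -3), lambda* = (-14.25)


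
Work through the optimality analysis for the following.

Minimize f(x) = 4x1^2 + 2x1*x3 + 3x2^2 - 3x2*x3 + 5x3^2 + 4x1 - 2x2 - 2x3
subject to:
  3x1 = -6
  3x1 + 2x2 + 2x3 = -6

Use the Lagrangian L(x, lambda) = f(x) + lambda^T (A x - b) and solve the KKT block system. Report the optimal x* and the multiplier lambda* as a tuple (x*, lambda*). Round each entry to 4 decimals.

Form the Lagrangian:
  L(x, lambda) = (1/2) x^T Q x + c^T x + lambda^T (A x - b)
Stationarity (grad_x L = 0): Q x + c + A^T lambda = 0.
Primal feasibility: A x = b.

This gives the KKT block system:
  [ Q   A^T ] [ x     ]   [-c ]
  [ A    0  ] [ lambda ] = [ b ]

Solving the linear system:
  x*      = (-2, -0.1818, 0.1818)
  lambda* = (2.0606, 1.8182)
  f(x*)   = 7.6364

x* = (-2, -0.1818, 0.1818), lambda* = (2.0606, 1.8182)


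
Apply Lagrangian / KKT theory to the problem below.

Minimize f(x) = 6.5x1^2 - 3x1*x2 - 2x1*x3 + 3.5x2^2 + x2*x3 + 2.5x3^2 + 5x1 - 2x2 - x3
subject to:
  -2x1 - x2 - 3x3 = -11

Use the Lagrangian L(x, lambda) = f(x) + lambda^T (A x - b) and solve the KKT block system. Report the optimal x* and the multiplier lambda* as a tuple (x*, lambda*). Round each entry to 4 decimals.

Form the Lagrangian:
  L(x, lambda) = (1/2) x^T Q x + c^T x + lambda^T (A x - b)
Stationarity (grad_x L = 0): Q x + c + A^T lambda = 0.
Primal feasibility: A x = b.

This gives the KKT block system:
  [ Q   A^T ] [ x     ]   [-c ]
  [ A    0  ] [ lambda ] = [ b ]

Solving the linear system:
  x*      = (0.8644, 0.8338, 2.8124)
  lambda* = (4.0557)
  f(x*)   = 22.2275

x* = (0.8644, 0.8338, 2.8124), lambda* = (4.0557)


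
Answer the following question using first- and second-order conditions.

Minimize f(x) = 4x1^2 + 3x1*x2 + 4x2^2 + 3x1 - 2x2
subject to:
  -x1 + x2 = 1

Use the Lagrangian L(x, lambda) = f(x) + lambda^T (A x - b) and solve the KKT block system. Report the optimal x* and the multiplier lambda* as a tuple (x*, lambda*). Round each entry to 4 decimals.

Form the Lagrangian:
  L(x, lambda) = (1/2) x^T Q x + c^T x + lambda^T (A x - b)
Stationarity (grad_x L = 0): Q x + c + A^T lambda = 0.
Primal feasibility: A x = b.

This gives the KKT block system:
  [ Q   A^T ] [ x     ]   [-c ]
  [ A    0  ] [ lambda ] = [ b ]

Solving the linear system:
  x*      = (-0.5455, 0.4545)
  lambda* = (0)
  f(x*)   = -1.2727

x* = (-0.5455, 0.4545), lambda* = (0)


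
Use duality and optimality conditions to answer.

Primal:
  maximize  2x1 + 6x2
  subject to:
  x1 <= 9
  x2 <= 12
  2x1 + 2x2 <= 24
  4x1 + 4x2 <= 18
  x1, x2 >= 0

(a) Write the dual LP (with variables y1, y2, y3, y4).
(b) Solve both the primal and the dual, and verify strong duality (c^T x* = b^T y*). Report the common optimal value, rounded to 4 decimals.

The standard primal-dual pair for 'max c^T x s.t. A x <= b, x >= 0' is:
  Dual:  min b^T y  s.t.  A^T y >= c,  y >= 0.

So the dual LP is:
  minimize  9y1 + 12y2 + 24y3 + 18y4
  subject to:
    y1 + 2y3 + 4y4 >= 2
    y2 + 2y3 + 4y4 >= 6
    y1, y2, y3, y4 >= 0

Solving the primal: x* = (0, 4.5).
  primal value c^T x* = 27.
Solving the dual: y* = (0, 0, 0, 1.5).
  dual value b^T y* = 27.
Strong duality: c^T x* = b^T y*. Confirmed.

27


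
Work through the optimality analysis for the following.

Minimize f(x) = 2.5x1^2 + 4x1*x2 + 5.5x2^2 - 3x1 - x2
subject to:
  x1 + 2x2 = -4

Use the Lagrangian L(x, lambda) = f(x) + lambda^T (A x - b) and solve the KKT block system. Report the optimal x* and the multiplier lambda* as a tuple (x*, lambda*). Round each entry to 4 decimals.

Form the Lagrangian:
  L(x, lambda) = (1/2) x^T Q x + c^T x + lambda^T (A x - b)
Stationarity (grad_x L = 0): Q x + c + A^T lambda = 0.
Primal feasibility: A x = b.

This gives the KKT block system:
  [ Q   A^T ] [ x     ]   [-c ]
  [ A    0  ] [ lambda ] = [ b ]

Solving the linear system:
  x*      = (-0.1333, -1.9333)
  lambda* = (11.4)
  f(x*)   = 23.9667

x* = (-0.1333, -1.9333), lambda* = (11.4)


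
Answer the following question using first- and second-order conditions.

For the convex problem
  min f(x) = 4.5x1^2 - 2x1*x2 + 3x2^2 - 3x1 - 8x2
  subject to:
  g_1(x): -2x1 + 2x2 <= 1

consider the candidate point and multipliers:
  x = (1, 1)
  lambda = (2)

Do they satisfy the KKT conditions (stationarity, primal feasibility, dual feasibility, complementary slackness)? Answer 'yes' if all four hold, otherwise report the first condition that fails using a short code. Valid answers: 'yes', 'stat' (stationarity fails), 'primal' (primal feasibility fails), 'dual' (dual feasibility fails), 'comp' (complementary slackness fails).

Gradient of f: grad f(x) = Q x + c = (4, -4)
Constraint values g_i(x) = a_i^T x - b_i:
  g_1((1, 1)) = -1
Stationarity residual: grad f(x) + sum_i lambda_i a_i = (0, 0)
  -> stationarity OK
Primal feasibility (all g_i <= 0): OK
Dual feasibility (all lambda_i >= 0): OK
Complementary slackness (lambda_i * g_i(x) = 0 for all i): FAILS

Verdict: the first failing condition is complementary_slackness -> comp.

comp


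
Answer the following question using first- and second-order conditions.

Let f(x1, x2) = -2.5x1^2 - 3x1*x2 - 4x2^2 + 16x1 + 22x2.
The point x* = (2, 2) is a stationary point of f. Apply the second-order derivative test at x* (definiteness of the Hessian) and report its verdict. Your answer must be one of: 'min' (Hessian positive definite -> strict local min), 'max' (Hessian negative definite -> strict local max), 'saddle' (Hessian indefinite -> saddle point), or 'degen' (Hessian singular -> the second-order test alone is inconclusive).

Compute the Hessian H = grad^2 f:
  H = [[-5, -3], [-3, -8]]
Verify stationarity: grad f(x*) = H x* + g = (0, 0).
Eigenvalues of H: -9.8541, -3.1459.
Both eigenvalues < 0, so H is negative definite -> x* is a strict local max.

max


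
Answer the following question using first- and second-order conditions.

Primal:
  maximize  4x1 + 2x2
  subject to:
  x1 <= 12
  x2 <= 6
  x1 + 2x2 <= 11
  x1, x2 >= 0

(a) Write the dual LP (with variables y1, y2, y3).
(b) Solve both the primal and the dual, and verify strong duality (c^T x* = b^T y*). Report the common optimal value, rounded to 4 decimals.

The standard primal-dual pair for 'max c^T x s.t. A x <= b, x >= 0' is:
  Dual:  min b^T y  s.t.  A^T y >= c,  y >= 0.

So the dual LP is:
  minimize  12y1 + 6y2 + 11y3
  subject to:
    y1 + y3 >= 4
    y2 + 2y3 >= 2
    y1, y2, y3 >= 0

Solving the primal: x* = (11, 0).
  primal value c^T x* = 44.
Solving the dual: y* = (0, 0, 4).
  dual value b^T y* = 44.
Strong duality: c^T x* = b^T y*. Confirmed.

44


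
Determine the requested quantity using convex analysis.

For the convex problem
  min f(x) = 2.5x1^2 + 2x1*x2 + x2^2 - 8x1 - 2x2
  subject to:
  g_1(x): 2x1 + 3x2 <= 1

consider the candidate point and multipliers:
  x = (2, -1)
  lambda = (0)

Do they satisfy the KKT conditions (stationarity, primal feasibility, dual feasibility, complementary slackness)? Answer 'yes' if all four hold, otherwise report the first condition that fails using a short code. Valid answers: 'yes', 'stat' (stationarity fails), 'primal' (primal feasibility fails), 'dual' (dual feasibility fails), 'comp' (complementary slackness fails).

Gradient of f: grad f(x) = Q x + c = (0, 0)
Constraint values g_i(x) = a_i^T x - b_i:
  g_1((2, -1)) = 0
Stationarity residual: grad f(x) + sum_i lambda_i a_i = (0, 0)
  -> stationarity OK
Primal feasibility (all g_i <= 0): OK
Dual feasibility (all lambda_i >= 0): OK
Complementary slackness (lambda_i * g_i(x) = 0 for all i): OK

Verdict: yes, KKT holds.

yes


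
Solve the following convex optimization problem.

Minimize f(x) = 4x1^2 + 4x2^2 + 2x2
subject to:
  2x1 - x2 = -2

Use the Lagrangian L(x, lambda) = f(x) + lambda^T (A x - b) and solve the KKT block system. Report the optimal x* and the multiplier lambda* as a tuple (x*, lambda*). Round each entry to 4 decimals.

Form the Lagrangian:
  L(x, lambda) = (1/2) x^T Q x + c^T x + lambda^T (A x - b)
Stationarity (grad_x L = 0): Q x + c + A^T lambda = 0.
Primal feasibility: A x = b.

This gives the KKT block system:
  [ Q   A^T ] [ x     ]   [-c ]
  [ A    0  ] [ lambda ] = [ b ]

Solving the linear system:
  x*      = (-0.9, 0.2)
  lambda* = (3.6)
  f(x*)   = 3.8

x* = (-0.9, 0.2), lambda* = (3.6)


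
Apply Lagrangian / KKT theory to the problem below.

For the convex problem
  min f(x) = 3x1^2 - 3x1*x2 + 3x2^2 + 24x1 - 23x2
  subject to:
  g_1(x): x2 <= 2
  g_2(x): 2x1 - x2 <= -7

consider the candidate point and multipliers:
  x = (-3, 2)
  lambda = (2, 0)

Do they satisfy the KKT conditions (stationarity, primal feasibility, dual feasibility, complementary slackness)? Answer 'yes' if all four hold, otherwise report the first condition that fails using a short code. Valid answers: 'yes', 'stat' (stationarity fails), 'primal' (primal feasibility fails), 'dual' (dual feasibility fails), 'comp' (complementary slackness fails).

Gradient of f: grad f(x) = Q x + c = (0, -2)
Constraint values g_i(x) = a_i^T x - b_i:
  g_1((-3, 2)) = 0
  g_2((-3, 2)) = -1
Stationarity residual: grad f(x) + sum_i lambda_i a_i = (0, 0)
  -> stationarity OK
Primal feasibility (all g_i <= 0): OK
Dual feasibility (all lambda_i >= 0): OK
Complementary slackness (lambda_i * g_i(x) = 0 for all i): OK

Verdict: yes, KKT holds.

yes


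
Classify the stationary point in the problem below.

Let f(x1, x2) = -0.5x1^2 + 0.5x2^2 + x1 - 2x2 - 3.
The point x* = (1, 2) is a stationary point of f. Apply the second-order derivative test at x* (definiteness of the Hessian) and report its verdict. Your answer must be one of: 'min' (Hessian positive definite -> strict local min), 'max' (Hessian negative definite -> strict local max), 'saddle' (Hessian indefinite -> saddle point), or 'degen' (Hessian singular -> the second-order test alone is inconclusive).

Compute the Hessian H = grad^2 f:
  H = [[-1, 0], [0, 1]]
Verify stationarity: grad f(x*) = H x* + g = (0, 0).
Eigenvalues of H: -1, 1.
Eigenvalues have mixed signs, so H is indefinite -> x* is a saddle point.

saddle


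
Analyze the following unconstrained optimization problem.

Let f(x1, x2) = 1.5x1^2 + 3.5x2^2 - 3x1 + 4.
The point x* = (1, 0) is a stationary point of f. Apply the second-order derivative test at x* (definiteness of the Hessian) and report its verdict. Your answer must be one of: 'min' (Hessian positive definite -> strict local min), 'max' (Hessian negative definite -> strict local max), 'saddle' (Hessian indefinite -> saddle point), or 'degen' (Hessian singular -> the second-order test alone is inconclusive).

Compute the Hessian H = grad^2 f:
  H = [[3, 0], [0, 7]]
Verify stationarity: grad f(x*) = H x* + g = (0, 0).
Eigenvalues of H: 3, 7.
Both eigenvalues > 0, so H is positive definite -> x* is a strict local min.

min


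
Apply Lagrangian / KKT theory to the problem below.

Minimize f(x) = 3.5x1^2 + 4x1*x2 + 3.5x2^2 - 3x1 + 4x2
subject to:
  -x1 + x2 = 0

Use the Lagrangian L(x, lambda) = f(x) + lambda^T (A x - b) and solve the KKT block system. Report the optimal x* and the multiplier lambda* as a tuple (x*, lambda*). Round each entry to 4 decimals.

Form the Lagrangian:
  L(x, lambda) = (1/2) x^T Q x + c^T x + lambda^T (A x - b)
Stationarity (grad_x L = 0): Q x + c + A^T lambda = 0.
Primal feasibility: A x = b.

This gives the KKT block system:
  [ Q   A^T ] [ x     ]   [-c ]
  [ A    0  ] [ lambda ] = [ b ]

Solving the linear system:
  x*      = (-0.0455, -0.0455)
  lambda* = (-3.5)
  f(x*)   = -0.0227

x* = (-0.0455, -0.0455), lambda* = (-3.5)


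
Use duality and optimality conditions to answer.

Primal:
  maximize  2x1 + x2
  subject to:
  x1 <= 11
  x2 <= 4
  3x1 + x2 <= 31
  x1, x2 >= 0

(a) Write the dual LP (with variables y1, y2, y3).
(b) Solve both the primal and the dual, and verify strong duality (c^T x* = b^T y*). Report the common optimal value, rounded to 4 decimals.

The standard primal-dual pair for 'max c^T x s.t. A x <= b, x >= 0' is:
  Dual:  min b^T y  s.t.  A^T y >= c,  y >= 0.

So the dual LP is:
  minimize  11y1 + 4y2 + 31y3
  subject to:
    y1 + 3y3 >= 2
    y2 + y3 >= 1
    y1, y2, y3 >= 0

Solving the primal: x* = (9, 4).
  primal value c^T x* = 22.
Solving the dual: y* = (0, 0.3333, 0.6667).
  dual value b^T y* = 22.
Strong duality: c^T x* = b^T y*. Confirmed.

22


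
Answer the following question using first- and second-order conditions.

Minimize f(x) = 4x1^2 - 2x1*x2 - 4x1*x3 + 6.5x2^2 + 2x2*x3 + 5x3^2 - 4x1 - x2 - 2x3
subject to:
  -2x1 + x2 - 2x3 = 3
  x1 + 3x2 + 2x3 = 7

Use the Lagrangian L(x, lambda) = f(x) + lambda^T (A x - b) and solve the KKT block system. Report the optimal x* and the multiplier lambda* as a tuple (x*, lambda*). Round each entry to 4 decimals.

Form the Lagrangian:
  L(x, lambda) = (1/2) x^T Q x + c^T x + lambda^T (A x - b)
Stationarity (grad_x L = 0): Q x + c + A^T lambda = 0.
Primal feasibility: A x = b.

This gives the KKT block system:
  [ Q   A^T ] [ x     ]   [-c ]
  [ A    0  ] [ lambda ] = [ b ]

Solving the linear system:
  x*      = (0.0318, 2.508, -0.2779)
  lambda* = (-7.7048, -7.7598)
  f(x*)   = 37.6766

x* = (0.0318, 2.508, -0.2779), lambda* = (-7.7048, -7.7598)


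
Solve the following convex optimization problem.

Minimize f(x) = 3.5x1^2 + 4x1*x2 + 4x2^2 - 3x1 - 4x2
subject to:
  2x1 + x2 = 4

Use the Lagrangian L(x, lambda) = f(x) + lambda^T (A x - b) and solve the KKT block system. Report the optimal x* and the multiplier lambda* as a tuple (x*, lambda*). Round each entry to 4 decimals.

Form the Lagrangian:
  L(x, lambda) = (1/2) x^T Q x + c^T x + lambda^T (A x - b)
Stationarity (grad_x L = 0): Q x + c + A^T lambda = 0.
Primal feasibility: A x = b.

This gives the KKT block system:
  [ Q   A^T ] [ x     ]   [-c ]
  [ A    0  ] [ lambda ] = [ b ]

Solving the linear system:
  x*      = (1.8696, 0.2609)
  lambda* = (-5.5652)
  f(x*)   = 7.8043

x* = (1.8696, 0.2609), lambda* = (-5.5652)


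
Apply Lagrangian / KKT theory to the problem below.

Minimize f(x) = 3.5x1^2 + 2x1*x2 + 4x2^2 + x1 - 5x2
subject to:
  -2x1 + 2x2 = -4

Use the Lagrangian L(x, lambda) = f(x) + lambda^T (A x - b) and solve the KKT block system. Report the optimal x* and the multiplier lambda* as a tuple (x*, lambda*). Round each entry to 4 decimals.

Form the Lagrangian:
  L(x, lambda) = (1/2) x^T Q x + c^T x + lambda^T (A x - b)
Stationarity (grad_x L = 0): Q x + c + A^T lambda = 0.
Primal feasibility: A x = b.

This gives the KKT block system:
  [ Q   A^T ] [ x     ]   [-c ]
  [ A    0  ] [ lambda ] = [ b ]

Solving the linear system:
  x*      = (1.2632, -0.7368)
  lambda* = (4.1842)
  f(x*)   = 10.8421

x* = (1.2632, -0.7368), lambda* = (4.1842)


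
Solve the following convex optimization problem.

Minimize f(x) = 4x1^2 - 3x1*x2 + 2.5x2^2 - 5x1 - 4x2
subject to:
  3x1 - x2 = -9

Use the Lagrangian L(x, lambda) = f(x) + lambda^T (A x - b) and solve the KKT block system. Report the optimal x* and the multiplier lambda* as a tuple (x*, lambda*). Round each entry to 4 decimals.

Form the Lagrangian:
  L(x, lambda) = (1/2) x^T Q x + c^T x + lambda^T (A x - b)
Stationarity (grad_x L = 0): Q x + c + A^T lambda = 0.
Primal feasibility: A x = b.

This gives the KKT block system:
  [ Q   A^T ] [ x     ]   [-c ]
  [ A    0  ] [ lambda ] = [ b ]

Solving the linear system:
  x*      = (-2.6, 1.2)
  lambda* = (9.8)
  f(x*)   = 48.2

x* = (-2.6, 1.2), lambda* = (9.8)


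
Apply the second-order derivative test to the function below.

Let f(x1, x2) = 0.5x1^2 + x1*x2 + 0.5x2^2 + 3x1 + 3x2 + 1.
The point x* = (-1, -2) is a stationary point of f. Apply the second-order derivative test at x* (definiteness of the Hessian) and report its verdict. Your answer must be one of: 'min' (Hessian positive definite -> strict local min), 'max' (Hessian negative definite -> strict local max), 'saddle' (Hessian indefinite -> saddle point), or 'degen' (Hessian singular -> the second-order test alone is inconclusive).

Compute the Hessian H = grad^2 f:
  H = [[1, 1], [1, 1]]
Verify stationarity: grad f(x*) = H x* + g = (0, 0).
Eigenvalues of H: 0, 2.
H has a zero eigenvalue (singular; positive semidefinite but not definite), so H is neither positive definite, negative definite, nor indefinite. The second-order test alone is inconclusive -> degen.
(Indeed, f is constant along the null direction of H through x*, so x* is not a strict local extremum.)

degen


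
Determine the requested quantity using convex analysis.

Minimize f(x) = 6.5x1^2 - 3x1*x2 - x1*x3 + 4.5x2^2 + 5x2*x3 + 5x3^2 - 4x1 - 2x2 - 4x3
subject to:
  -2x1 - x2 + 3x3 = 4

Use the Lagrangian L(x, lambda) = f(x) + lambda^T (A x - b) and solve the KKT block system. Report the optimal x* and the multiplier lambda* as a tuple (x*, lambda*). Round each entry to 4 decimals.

Form the Lagrangian:
  L(x, lambda) = (1/2) x^T Q x + c^T x + lambda^T (A x - b)
Stationarity (grad_x L = 0): Q x + c + A^T lambda = 0.
Primal feasibility: A x = b.

This gives the KKT block system:
  [ Q   A^T ] [ x     ]   [-c ]
  [ A    0  ] [ lambda ] = [ b ]

Solving the linear system:
  x*      = (0.0252, -0.5827, 1.1559)
  lambda* = (-1.5402)
  f(x*)   = 1.3008

x* = (0.0252, -0.5827, 1.1559), lambda* = (-1.5402)


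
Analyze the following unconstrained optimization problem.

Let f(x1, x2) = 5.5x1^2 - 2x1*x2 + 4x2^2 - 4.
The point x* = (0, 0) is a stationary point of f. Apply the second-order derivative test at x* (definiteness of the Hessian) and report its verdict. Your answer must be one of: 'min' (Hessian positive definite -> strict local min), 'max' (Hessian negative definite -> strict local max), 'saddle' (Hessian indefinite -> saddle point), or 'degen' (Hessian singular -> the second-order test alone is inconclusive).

Compute the Hessian H = grad^2 f:
  H = [[11, -2], [-2, 8]]
Verify stationarity: grad f(x*) = H x* + g = (0, 0).
Eigenvalues of H: 7, 12.
Both eigenvalues > 0, so H is positive definite -> x* is a strict local min.

min


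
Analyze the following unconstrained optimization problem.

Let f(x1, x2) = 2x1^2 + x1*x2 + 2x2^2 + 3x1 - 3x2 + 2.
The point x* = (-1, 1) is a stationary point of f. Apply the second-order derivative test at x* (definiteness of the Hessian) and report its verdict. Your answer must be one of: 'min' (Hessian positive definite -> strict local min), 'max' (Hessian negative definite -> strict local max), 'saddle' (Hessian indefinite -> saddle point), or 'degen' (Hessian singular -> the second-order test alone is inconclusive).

Compute the Hessian H = grad^2 f:
  H = [[4, 1], [1, 4]]
Verify stationarity: grad f(x*) = H x* + g = (0, 0).
Eigenvalues of H: 3, 5.
Both eigenvalues > 0, so H is positive definite -> x* is a strict local min.

min


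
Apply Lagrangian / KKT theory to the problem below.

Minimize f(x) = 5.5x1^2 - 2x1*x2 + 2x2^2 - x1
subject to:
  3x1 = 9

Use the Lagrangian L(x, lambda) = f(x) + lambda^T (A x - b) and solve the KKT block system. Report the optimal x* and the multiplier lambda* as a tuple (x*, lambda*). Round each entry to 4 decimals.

Form the Lagrangian:
  L(x, lambda) = (1/2) x^T Q x + c^T x + lambda^T (A x - b)
Stationarity (grad_x L = 0): Q x + c + A^T lambda = 0.
Primal feasibility: A x = b.

This gives the KKT block system:
  [ Q   A^T ] [ x     ]   [-c ]
  [ A    0  ] [ lambda ] = [ b ]

Solving the linear system:
  x*      = (3, 1.5)
  lambda* = (-9.6667)
  f(x*)   = 42

x* = (3, 1.5), lambda* = (-9.6667)


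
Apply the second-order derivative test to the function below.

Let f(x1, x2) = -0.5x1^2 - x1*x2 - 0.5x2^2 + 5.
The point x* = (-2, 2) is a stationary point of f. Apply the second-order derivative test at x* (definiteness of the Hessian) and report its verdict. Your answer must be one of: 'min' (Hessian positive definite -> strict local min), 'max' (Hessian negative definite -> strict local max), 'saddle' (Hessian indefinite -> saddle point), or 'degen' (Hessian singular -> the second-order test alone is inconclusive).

Compute the Hessian H = grad^2 f:
  H = [[-1, -1], [-1, -1]]
Verify stationarity: grad f(x*) = H x* + g = (0, 0).
Eigenvalues of H: -2, 0.
H has a zero eigenvalue (singular; negative semidefinite but not definite), so H is neither positive definite, negative definite, nor indefinite. The second-order test alone is inconclusive -> degen.
(Indeed, f is constant along the null direction of H through x*, so x* is not a strict local extremum.)

degen


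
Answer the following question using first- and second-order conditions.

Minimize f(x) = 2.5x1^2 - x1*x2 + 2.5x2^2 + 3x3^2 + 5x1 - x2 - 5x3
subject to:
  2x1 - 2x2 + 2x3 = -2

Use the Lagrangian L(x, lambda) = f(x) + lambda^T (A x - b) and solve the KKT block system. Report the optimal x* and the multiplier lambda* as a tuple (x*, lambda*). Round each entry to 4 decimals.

Form the Lagrangian:
  L(x, lambda) = (1/2) x^T Q x + c^T x + lambda^T (A x - b)
Stationarity (grad_x L = 0): Q x + c + A^T lambda = 0.
Primal feasibility: A x = b.

This gives the KKT block system:
  [ Q   A^T ] [ x     ]   [-c ]
  [ A    0  ] [ lambda ] = [ b ]

Solving the linear system:
  x*      = (-1.2778, 0.2778, 0.5556)
  lambda* = (0.8333)
  f(x*)   = -3.8889

x* = (-1.2778, 0.2778, 0.5556), lambda* = (0.8333)


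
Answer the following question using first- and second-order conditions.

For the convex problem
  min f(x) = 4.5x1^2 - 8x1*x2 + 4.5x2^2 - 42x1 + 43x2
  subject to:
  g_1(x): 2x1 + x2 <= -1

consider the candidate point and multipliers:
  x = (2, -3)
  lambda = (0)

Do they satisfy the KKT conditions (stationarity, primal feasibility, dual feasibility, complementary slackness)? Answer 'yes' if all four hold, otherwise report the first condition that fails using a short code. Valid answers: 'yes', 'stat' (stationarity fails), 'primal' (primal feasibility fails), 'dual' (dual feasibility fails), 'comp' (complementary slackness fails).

Gradient of f: grad f(x) = Q x + c = (0, 0)
Constraint values g_i(x) = a_i^T x - b_i:
  g_1((2, -3)) = 2
Stationarity residual: grad f(x) + sum_i lambda_i a_i = (0, 0)
  -> stationarity OK
Primal feasibility (all g_i <= 0): FAILS
Dual feasibility (all lambda_i >= 0): OK
Complementary slackness (lambda_i * g_i(x) = 0 for all i): OK

Verdict: the first failing condition is primal_feasibility -> primal.

primal


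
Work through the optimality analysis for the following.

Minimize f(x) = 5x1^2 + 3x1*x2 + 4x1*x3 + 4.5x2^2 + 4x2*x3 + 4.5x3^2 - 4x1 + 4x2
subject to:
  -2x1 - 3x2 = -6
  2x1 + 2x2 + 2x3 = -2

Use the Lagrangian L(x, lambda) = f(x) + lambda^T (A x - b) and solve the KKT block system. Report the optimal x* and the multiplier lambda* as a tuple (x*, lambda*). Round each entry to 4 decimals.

Form the Lagrangian:
  L(x, lambda) = (1/2) x^T Q x + c^T x + lambda^T (A x - b)
Stationarity (grad_x L = 0): Q x + c + A^T lambda = 0.
Primal feasibility: A x = b.

This gives the KKT block system:
  [ Q   A^T ] [ x     ]   [-c ]
  [ A    0  ] [ lambda ] = [ b ]

Solving the linear system:
  x*      = (1.022, 1.3187, -3.3407)
  lambda* = (8.7582, 10.3516)
  f(x*)   = 37.2198

x* = (1.022, 1.3187, -3.3407), lambda* = (8.7582, 10.3516)


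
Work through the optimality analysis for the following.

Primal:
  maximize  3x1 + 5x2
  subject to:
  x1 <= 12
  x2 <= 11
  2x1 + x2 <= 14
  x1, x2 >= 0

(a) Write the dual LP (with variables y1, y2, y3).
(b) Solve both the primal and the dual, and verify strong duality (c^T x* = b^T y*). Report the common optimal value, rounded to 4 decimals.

The standard primal-dual pair for 'max c^T x s.t. A x <= b, x >= 0' is:
  Dual:  min b^T y  s.t.  A^T y >= c,  y >= 0.

So the dual LP is:
  minimize  12y1 + 11y2 + 14y3
  subject to:
    y1 + 2y3 >= 3
    y2 + y3 >= 5
    y1, y2, y3 >= 0

Solving the primal: x* = (1.5, 11).
  primal value c^T x* = 59.5.
Solving the dual: y* = (0, 3.5, 1.5).
  dual value b^T y* = 59.5.
Strong duality: c^T x* = b^T y*. Confirmed.

59.5


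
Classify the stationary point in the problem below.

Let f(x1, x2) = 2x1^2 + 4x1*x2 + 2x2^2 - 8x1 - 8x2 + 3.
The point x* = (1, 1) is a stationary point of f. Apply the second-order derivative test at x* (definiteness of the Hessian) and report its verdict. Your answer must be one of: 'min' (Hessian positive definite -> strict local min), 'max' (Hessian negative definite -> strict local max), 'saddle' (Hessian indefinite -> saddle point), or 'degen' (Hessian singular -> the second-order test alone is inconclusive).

Compute the Hessian H = grad^2 f:
  H = [[4, 4], [4, 4]]
Verify stationarity: grad f(x*) = H x* + g = (0, 0).
Eigenvalues of H: 0, 8.
H has a zero eigenvalue (singular; positive semidefinite but not definite), so H is neither positive definite, negative definite, nor indefinite. The second-order test alone is inconclusive -> degen.
(Indeed, f is constant along the null direction of H through x*, so x* is not a strict local extremum.)

degen


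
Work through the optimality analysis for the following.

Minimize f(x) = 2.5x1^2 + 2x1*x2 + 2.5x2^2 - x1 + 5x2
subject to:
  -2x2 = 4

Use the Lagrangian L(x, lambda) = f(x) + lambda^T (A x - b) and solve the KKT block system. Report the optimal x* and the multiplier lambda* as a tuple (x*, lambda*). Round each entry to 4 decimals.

Form the Lagrangian:
  L(x, lambda) = (1/2) x^T Q x + c^T x + lambda^T (A x - b)
Stationarity (grad_x L = 0): Q x + c + A^T lambda = 0.
Primal feasibility: A x = b.

This gives the KKT block system:
  [ Q   A^T ] [ x     ]   [-c ]
  [ A    0  ] [ lambda ] = [ b ]

Solving the linear system:
  x*      = (1, -2)
  lambda* = (-1.5)
  f(x*)   = -2.5

x* = (1, -2), lambda* = (-1.5)


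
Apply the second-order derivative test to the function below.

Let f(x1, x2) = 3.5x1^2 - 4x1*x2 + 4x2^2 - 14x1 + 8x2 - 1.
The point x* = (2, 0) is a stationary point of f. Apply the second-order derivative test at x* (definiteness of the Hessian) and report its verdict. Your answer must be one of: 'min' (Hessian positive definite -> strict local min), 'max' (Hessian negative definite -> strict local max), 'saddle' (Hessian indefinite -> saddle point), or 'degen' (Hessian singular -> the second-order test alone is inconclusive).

Compute the Hessian H = grad^2 f:
  H = [[7, -4], [-4, 8]]
Verify stationarity: grad f(x*) = H x* + g = (0, 0).
Eigenvalues of H: 3.4689, 11.5311.
Both eigenvalues > 0, so H is positive definite -> x* is a strict local min.

min


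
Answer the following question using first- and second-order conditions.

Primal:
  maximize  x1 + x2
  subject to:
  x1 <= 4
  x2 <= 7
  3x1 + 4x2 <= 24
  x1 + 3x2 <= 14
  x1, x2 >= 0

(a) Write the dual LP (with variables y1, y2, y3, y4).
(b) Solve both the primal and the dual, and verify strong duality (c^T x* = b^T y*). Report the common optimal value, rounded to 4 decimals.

The standard primal-dual pair for 'max c^T x s.t. A x <= b, x >= 0' is:
  Dual:  min b^T y  s.t.  A^T y >= c,  y >= 0.

So the dual LP is:
  minimize  4y1 + 7y2 + 24y3 + 14y4
  subject to:
    y1 + 3y3 + y4 >= 1
    y2 + 4y3 + 3y4 >= 1
    y1, y2, y3, y4 >= 0

Solving the primal: x* = (4, 3).
  primal value c^T x* = 7.
Solving the dual: y* = (0.25, 0, 0.25, 0).
  dual value b^T y* = 7.
Strong duality: c^T x* = b^T y*. Confirmed.

7


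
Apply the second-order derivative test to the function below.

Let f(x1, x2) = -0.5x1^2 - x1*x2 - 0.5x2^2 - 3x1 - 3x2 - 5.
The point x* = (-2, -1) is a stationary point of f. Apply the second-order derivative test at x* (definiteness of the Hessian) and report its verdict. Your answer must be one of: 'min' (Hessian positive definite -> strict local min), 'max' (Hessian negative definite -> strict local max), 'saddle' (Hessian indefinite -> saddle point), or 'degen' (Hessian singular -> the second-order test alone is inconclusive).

Compute the Hessian H = grad^2 f:
  H = [[-1, -1], [-1, -1]]
Verify stationarity: grad f(x*) = H x* + g = (0, 0).
Eigenvalues of H: -2, 0.
H has a zero eigenvalue (singular; negative semidefinite but not definite), so H is neither positive definite, negative definite, nor indefinite. The second-order test alone is inconclusive -> degen.
(Indeed, f is constant along the null direction of H through x*, so x* is not a strict local extremum.)

degen
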